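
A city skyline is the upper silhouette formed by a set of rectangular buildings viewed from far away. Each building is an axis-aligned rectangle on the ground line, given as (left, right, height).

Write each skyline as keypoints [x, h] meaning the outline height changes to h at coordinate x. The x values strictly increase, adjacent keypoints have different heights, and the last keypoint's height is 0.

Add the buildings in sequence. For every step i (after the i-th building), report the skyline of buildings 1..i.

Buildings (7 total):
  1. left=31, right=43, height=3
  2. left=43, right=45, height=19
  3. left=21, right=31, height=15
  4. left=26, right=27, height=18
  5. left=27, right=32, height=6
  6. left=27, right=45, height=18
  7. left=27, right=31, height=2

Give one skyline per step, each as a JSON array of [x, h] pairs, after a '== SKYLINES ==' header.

== SKYLINES ==
[[31,3],[43,0]]
[[31,3],[43,19],[45,0]]
[[21,15],[31,3],[43,19],[45,0]]
[[21,15],[26,18],[27,15],[31,3],[43,19],[45,0]]
[[21,15],[26,18],[27,15],[31,6],[32,3],[43,19],[45,0]]
[[21,15],[26,18],[43,19],[45,0]]
[[21,15],[26,18],[43,19],[45,0]]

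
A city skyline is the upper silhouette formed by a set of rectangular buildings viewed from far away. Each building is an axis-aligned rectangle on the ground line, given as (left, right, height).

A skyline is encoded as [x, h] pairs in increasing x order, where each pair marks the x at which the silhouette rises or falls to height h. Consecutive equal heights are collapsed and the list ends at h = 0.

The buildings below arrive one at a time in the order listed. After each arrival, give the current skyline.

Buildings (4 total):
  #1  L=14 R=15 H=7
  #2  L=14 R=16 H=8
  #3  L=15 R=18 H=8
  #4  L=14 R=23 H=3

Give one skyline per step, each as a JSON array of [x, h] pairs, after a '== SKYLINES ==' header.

== SKYLINES ==
[[14,7],[15,0]]
[[14,8],[16,0]]
[[14,8],[18,0]]
[[14,8],[18,3],[23,0]]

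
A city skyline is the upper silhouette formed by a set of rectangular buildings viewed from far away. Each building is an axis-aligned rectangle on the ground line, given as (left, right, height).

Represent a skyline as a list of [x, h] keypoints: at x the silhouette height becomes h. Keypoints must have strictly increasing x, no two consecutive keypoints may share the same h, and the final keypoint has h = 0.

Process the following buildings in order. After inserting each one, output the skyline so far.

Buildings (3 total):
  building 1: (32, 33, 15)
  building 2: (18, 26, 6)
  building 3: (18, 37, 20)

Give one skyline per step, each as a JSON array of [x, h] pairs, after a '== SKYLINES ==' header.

== SKYLINES ==
[[32,15],[33,0]]
[[18,6],[26,0],[32,15],[33,0]]
[[18,20],[37,0]]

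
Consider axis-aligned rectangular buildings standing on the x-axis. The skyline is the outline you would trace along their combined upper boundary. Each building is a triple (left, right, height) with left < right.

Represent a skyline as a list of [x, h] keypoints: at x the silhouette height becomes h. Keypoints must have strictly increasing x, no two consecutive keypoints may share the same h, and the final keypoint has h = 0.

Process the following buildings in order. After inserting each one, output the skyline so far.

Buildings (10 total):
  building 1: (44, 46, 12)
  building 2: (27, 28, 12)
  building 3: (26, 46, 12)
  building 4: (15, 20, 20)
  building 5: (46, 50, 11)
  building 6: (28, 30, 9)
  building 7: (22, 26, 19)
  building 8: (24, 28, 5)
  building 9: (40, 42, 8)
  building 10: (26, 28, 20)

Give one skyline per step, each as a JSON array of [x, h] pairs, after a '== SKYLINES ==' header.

== SKYLINES ==
[[44,12],[46,0]]
[[27,12],[28,0],[44,12],[46,0]]
[[26,12],[46,0]]
[[15,20],[20,0],[26,12],[46,0]]
[[15,20],[20,0],[26,12],[46,11],[50,0]]
[[15,20],[20,0],[26,12],[46,11],[50,0]]
[[15,20],[20,0],[22,19],[26,12],[46,11],[50,0]]
[[15,20],[20,0],[22,19],[26,12],[46,11],[50,0]]
[[15,20],[20,0],[22,19],[26,12],[46,11],[50,0]]
[[15,20],[20,0],[22,19],[26,20],[28,12],[46,11],[50,0]]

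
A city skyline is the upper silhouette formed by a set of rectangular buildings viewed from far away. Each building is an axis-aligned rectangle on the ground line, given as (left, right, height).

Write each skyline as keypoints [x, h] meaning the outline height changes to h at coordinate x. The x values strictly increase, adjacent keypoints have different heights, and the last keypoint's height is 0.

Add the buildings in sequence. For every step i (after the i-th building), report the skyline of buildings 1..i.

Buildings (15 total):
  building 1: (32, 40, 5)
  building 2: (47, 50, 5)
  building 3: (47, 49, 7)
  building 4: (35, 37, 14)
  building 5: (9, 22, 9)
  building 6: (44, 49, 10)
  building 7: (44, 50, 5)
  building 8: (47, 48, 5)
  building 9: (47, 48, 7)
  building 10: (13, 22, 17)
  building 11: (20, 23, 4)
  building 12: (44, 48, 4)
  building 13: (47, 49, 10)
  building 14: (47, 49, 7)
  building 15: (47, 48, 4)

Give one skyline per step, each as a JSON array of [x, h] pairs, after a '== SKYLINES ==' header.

== SKYLINES ==
[[32,5],[40,0]]
[[32,5],[40,0],[47,5],[50,0]]
[[32,5],[40,0],[47,7],[49,5],[50,0]]
[[32,5],[35,14],[37,5],[40,0],[47,7],[49,5],[50,0]]
[[9,9],[22,0],[32,5],[35,14],[37,5],[40,0],[47,7],[49,5],[50,0]]
[[9,9],[22,0],[32,5],[35,14],[37,5],[40,0],[44,10],[49,5],[50,0]]
[[9,9],[22,0],[32,5],[35,14],[37,5],[40,0],[44,10],[49,5],[50,0]]
[[9,9],[22,0],[32,5],[35,14],[37,5],[40,0],[44,10],[49,5],[50,0]]
[[9,9],[22,0],[32,5],[35,14],[37,5],[40,0],[44,10],[49,5],[50,0]]
[[9,9],[13,17],[22,0],[32,5],[35,14],[37,5],[40,0],[44,10],[49,5],[50,0]]
[[9,9],[13,17],[22,4],[23,0],[32,5],[35,14],[37,5],[40,0],[44,10],[49,5],[50,0]]
[[9,9],[13,17],[22,4],[23,0],[32,5],[35,14],[37,5],[40,0],[44,10],[49,5],[50,0]]
[[9,9],[13,17],[22,4],[23,0],[32,5],[35,14],[37,5],[40,0],[44,10],[49,5],[50,0]]
[[9,9],[13,17],[22,4],[23,0],[32,5],[35,14],[37,5],[40,0],[44,10],[49,5],[50,0]]
[[9,9],[13,17],[22,4],[23,0],[32,5],[35,14],[37,5],[40,0],[44,10],[49,5],[50,0]]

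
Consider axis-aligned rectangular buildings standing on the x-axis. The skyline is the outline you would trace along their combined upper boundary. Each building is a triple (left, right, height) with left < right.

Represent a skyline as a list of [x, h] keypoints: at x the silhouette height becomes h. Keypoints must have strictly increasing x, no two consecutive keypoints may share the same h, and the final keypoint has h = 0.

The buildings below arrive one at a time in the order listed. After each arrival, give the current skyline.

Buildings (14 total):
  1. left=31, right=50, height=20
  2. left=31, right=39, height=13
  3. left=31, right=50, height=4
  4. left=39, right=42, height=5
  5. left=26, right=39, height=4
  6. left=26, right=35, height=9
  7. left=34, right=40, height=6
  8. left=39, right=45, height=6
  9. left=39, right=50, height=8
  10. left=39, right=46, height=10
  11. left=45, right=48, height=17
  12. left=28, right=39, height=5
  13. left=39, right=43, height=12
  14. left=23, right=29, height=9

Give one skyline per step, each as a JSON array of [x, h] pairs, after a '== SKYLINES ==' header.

== SKYLINES ==
[[31,20],[50,0]]
[[31,20],[50,0]]
[[31,20],[50,0]]
[[31,20],[50,0]]
[[26,4],[31,20],[50,0]]
[[26,9],[31,20],[50,0]]
[[26,9],[31,20],[50,0]]
[[26,9],[31,20],[50,0]]
[[26,9],[31,20],[50,0]]
[[26,9],[31,20],[50,0]]
[[26,9],[31,20],[50,0]]
[[26,9],[31,20],[50,0]]
[[26,9],[31,20],[50,0]]
[[23,9],[31,20],[50,0]]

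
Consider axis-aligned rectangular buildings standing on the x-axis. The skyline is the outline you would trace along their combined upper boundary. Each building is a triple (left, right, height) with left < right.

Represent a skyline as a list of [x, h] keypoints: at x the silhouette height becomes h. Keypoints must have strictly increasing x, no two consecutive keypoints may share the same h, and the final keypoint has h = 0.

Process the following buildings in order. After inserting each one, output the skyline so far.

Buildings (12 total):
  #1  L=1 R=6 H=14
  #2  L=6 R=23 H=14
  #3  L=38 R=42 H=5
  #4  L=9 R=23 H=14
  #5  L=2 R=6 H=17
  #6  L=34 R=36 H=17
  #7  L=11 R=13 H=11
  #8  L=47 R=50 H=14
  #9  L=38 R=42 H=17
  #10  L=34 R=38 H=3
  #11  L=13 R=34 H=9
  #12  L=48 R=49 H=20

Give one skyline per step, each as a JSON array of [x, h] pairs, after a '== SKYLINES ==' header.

== SKYLINES ==
[[1,14],[6,0]]
[[1,14],[23,0]]
[[1,14],[23,0],[38,5],[42,0]]
[[1,14],[23,0],[38,5],[42,0]]
[[1,14],[2,17],[6,14],[23,0],[38,5],[42,0]]
[[1,14],[2,17],[6,14],[23,0],[34,17],[36,0],[38,5],[42,0]]
[[1,14],[2,17],[6,14],[23,0],[34,17],[36,0],[38,5],[42,0]]
[[1,14],[2,17],[6,14],[23,0],[34,17],[36,0],[38,5],[42,0],[47,14],[50,0]]
[[1,14],[2,17],[6,14],[23,0],[34,17],[36,0],[38,17],[42,0],[47,14],[50,0]]
[[1,14],[2,17],[6,14],[23,0],[34,17],[36,3],[38,17],[42,0],[47,14],[50,0]]
[[1,14],[2,17],[6,14],[23,9],[34,17],[36,3],[38,17],[42,0],[47,14],[50,0]]
[[1,14],[2,17],[6,14],[23,9],[34,17],[36,3],[38,17],[42,0],[47,14],[48,20],[49,14],[50,0]]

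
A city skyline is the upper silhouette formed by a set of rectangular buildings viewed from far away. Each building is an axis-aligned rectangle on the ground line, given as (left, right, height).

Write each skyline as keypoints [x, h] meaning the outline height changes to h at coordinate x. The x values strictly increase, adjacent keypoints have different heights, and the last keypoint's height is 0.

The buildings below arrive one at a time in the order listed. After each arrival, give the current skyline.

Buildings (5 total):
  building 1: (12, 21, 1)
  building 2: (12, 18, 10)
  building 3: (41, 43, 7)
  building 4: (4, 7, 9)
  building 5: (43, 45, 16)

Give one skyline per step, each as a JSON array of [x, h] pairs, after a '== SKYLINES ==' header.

== SKYLINES ==
[[12,1],[21,0]]
[[12,10],[18,1],[21,0]]
[[12,10],[18,1],[21,0],[41,7],[43,0]]
[[4,9],[7,0],[12,10],[18,1],[21,0],[41,7],[43,0]]
[[4,9],[7,0],[12,10],[18,1],[21,0],[41,7],[43,16],[45,0]]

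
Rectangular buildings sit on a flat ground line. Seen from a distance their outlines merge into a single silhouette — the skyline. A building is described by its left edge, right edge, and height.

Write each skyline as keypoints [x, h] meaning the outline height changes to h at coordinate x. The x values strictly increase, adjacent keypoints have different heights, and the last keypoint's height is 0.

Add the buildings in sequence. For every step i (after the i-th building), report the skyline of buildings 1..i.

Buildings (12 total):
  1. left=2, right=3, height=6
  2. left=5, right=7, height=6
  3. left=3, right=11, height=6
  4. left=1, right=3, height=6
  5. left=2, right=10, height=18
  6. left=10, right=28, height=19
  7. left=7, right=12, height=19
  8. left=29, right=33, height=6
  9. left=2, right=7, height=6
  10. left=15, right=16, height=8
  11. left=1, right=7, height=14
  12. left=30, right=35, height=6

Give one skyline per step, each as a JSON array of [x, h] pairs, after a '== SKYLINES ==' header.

== SKYLINES ==
[[2,6],[3,0]]
[[2,6],[3,0],[5,6],[7,0]]
[[2,6],[11,0]]
[[1,6],[11,0]]
[[1,6],[2,18],[10,6],[11,0]]
[[1,6],[2,18],[10,19],[28,0]]
[[1,6],[2,18],[7,19],[28,0]]
[[1,6],[2,18],[7,19],[28,0],[29,6],[33,0]]
[[1,6],[2,18],[7,19],[28,0],[29,6],[33,0]]
[[1,6],[2,18],[7,19],[28,0],[29,6],[33,0]]
[[1,14],[2,18],[7,19],[28,0],[29,6],[33,0]]
[[1,14],[2,18],[7,19],[28,0],[29,6],[35,0]]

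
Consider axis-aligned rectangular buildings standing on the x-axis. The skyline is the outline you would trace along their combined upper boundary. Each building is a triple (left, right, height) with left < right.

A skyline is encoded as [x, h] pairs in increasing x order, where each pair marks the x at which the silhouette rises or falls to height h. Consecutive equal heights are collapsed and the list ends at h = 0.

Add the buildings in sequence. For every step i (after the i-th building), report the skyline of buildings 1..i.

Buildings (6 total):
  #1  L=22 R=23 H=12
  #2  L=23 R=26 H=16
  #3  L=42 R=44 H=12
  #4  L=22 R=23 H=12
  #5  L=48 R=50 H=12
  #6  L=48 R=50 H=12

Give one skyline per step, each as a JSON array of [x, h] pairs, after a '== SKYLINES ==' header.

== SKYLINES ==
[[22,12],[23,0]]
[[22,12],[23,16],[26,0]]
[[22,12],[23,16],[26,0],[42,12],[44,0]]
[[22,12],[23,16],[26,0],[42,12],[44,0]]
[[22,12],[23,16],[26,0],[42,12],[44,0],[48,12],[50,0]]
[[22,12],[23,16],[26,0],[42,12],[44,0],[48,12],[50,0]]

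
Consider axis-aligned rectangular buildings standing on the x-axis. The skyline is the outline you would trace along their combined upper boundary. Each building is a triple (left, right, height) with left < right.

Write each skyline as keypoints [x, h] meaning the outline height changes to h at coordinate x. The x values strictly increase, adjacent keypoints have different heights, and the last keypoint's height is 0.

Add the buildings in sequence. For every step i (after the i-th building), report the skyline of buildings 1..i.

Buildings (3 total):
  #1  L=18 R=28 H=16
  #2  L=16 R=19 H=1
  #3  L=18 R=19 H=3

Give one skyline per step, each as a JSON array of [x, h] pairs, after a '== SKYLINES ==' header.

== SKYLINES ==
[[18,16],[28,0]]
[[16,1],[18,16],[28,0]]
[[16,1],[18,16],[28,0]]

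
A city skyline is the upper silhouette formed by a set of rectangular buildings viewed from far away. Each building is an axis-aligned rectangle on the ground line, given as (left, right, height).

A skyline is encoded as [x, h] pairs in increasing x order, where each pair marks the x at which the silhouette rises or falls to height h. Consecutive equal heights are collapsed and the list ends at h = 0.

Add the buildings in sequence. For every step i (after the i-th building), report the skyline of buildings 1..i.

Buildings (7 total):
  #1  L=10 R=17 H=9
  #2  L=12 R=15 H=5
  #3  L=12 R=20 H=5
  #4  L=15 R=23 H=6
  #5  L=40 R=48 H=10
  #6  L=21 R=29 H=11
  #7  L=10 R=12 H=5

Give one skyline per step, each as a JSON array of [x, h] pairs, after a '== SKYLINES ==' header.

== SKYLINES ==
[[10,9],[17,0]]
[[10,9],[17,0]]
[[10,9],[17,5],[20,0]]
[[10,9],[17,6],[23,0]]
[[10,9],[17,6],[23,0],[40,10],[48,0]]
[[10,9],[17,6],[21,11],[29,0],[40,10],[48,0]]
[[10,9],[17,6],[21,11],[29,0],[40,10],[48,0]]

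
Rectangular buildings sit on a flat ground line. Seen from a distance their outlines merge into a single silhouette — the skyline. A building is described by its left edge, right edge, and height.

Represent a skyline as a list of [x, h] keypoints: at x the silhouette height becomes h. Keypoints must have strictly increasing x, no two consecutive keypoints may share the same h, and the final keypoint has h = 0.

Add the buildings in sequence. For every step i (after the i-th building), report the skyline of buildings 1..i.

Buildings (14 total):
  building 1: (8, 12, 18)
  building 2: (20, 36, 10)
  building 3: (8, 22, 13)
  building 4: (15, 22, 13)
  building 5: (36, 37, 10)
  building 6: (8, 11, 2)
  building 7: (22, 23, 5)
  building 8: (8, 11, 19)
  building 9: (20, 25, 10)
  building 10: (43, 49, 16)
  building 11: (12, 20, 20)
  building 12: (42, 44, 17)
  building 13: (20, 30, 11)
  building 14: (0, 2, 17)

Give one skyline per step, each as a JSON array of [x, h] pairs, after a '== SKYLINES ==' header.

== SKYLINES ==
[[8,18],[12,0]]
[[8,18],[12,0],[20,10],[36,0]]
[[8,18],[12,13],[22,10],[36,0]]
[[8,18],[12,13],[22,10],[36,0]]
[[8,18],[12,13],[22,10],[37,0]]
[[8,18],[12,13],[22,10],[37,0]]
[[8,18],[12,13],[22,10],[37,0]]
[[8,19],[11,18],[12,13],[22,10],[37,0]]
[[8,19],[11,18],[12,13],[22,10],[37,0]]
[[8,19],[11,18],[12,13],[22,10],[37,0],[43,16],[49,0]]
[[8,19],[11,18],[12,20],[20,13],[22,10],[37,0],[43,16],[49,0]]
[[8,19],[11,18],[12,20],[20,13],[22,10],[37,0],[42,17],[44,16],[49,0]]
[[8,19],[11,18],[12,20],[20,13],[22,11],[30,10],[37,0],[42,17],[44,16],[49,0]]
[[0,17],[2,0],[8,19],[11,18],[12,20],[20,13],[22,11],[30,10],[37,0],[42,17],[44,16],[49,0]]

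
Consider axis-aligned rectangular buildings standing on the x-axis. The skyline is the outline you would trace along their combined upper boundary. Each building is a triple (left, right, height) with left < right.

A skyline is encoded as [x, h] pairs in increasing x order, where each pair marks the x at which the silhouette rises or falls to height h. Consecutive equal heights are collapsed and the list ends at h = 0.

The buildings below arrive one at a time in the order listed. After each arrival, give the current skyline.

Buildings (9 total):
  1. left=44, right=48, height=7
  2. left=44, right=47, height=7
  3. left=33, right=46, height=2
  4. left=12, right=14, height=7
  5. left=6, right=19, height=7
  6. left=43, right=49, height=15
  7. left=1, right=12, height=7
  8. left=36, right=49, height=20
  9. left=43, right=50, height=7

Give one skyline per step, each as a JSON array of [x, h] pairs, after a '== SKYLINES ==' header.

== SKYLINES ==
[[44,7],[48,0]]
[[44,7],[48,0]]
[[33,2],[44,7],[48,0]]
[[12,7],[14,0],[33,2],[44,7],[48,0]]
[[6,7],[19,0],[33,2],[44,7],[48,0]]
[[6,7],[19,0],[33,2],[43,15],[49,0]]
[[1,7],[19,0],[33,2],[43,15],[49,0]]
[[1,7],[19,0],[33,2],[36,20],[49,0]]
[[1,7],[19,0],[33,2],[36,20],[49,7],[50,0]]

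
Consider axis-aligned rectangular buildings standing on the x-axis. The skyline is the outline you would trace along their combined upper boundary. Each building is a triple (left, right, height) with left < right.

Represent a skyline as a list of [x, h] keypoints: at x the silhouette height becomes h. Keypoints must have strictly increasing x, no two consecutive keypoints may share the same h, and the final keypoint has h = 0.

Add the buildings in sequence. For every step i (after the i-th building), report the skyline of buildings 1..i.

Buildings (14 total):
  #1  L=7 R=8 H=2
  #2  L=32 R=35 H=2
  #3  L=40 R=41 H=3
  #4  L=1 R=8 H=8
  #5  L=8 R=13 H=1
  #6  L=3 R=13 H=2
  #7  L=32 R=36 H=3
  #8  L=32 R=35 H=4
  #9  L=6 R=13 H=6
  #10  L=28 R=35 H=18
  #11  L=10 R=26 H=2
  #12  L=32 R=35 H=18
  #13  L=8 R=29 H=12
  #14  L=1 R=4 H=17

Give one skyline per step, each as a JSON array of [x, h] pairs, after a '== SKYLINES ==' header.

== SKYLINES ==
[[7,2],[8,0]]
[[7,2],[8,0],[32,2],[35,0]]
[[7,2],[8,0],[32,2],[35,0],[40,3],[41,0]]
[[1,8],[8,0],[32,2],[35,0],[40,3],[41,0]]
[[1,8],[8,1],[13,0],[32,2],[35,0],[40,3],[41,0]]
[[1,8],[8,2],[13,0],[32,2],[35,0],[40,3],[41,0]]
[[1,8],[8,2],[13,0],[32,3],[36,0],[40,3],[41,0]]
[[1,8],[8,2],[13,0],[32,4],[35,3],[36,0],[40,3],[41,0]]
[[1,8],[8,6],[13,0],[32,4],[35,3],[36,0],[40,3],[41,0]]
[[1,8],[8,6],[13,0],[28,18],[35,3],[36,0],[40,3],[41,0]]
[[1,8],[8,6],[13,2],[26,0],[28,18],[35,3],[36,0],[40,3],[41,0]]
[[1,8],[8,6],[13,2],[26,0],[28,18],[35,3],[36,0],[40,3],[41,0]]
[[1,8],[8,12],[28,18],[35,3],[36,0],[40,3],[41,0]]
[[1,17],[4,8],[8,12],[28,18],[35,3],[36,0],[40,3],[41,0]]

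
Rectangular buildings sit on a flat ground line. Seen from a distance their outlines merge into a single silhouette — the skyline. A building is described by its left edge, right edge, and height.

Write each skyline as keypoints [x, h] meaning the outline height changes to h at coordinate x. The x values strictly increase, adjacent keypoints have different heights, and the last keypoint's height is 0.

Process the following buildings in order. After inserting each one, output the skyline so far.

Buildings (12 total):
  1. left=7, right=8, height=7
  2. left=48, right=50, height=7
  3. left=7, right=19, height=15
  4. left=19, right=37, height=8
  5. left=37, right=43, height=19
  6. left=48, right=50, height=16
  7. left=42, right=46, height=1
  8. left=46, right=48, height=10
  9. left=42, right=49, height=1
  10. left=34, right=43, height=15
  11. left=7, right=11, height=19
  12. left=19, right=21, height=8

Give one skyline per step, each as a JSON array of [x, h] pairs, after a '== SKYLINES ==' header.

== SKYLINES ==
[[7,7],[8,0]]
[[7,7],[8,0],[48,7],[50,0]]
[[7,15],[19,0],[48,7],[50,0]]
[[7,15],[19,8],[37,0],[48,7],[50,0]]
[[7,15],[19,8],[37,19],[43,0],[48,7],[50,0]]
[[7,15],[19,8],[37,19],[43,0],[48,16],[50,0]]
[[7,15],[19,8],[37,19],[43,1],[46,0],[48,16],[50,0]]
[[7,15],[19,8],[37,19],[43,1],[46,10],[48,16],[50,0]]
[[7,15],[19,8],[37,19],[43,1],[46,10],[48,16],[50,0]]
[[7,15],[19,8],[34,15],[37,19],[43,1],[46,10],[48,16],[50,0]]
[[7,19],[11,15],[19,8],[34,15],[37,19],[43,1],[46,10],[48,16],[50,0]]
[[7,19],[11,15],[19,8],[34,15],[37,19],[43,1],[46,10],[48,16],[50,0]]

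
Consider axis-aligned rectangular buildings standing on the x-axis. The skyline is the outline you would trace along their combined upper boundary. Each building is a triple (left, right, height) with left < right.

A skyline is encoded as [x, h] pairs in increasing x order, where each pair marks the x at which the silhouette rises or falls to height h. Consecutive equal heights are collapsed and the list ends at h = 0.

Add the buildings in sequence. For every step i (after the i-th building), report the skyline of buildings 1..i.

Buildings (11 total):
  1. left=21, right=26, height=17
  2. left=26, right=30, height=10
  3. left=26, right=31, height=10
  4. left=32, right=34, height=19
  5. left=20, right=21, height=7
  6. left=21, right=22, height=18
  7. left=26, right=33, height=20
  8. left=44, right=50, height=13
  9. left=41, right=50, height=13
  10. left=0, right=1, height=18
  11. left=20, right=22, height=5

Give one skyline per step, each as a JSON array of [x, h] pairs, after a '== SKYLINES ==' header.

== SKYLINES ==
[[21,17],[26,0]]
[[21,17],[26,10],[30,0]]
[[21,17],[26,10],[31,0]]
[[21,17],[26,10],[31,0],[32,19],[34,0]]
[[20,7],[21,17],[26,10],[31,0],[32,19],[34,0]]
[[20,7],[21,18],[22,17],[26,10],[31,0],[32,19],[34,0]]
[[20,7],[21,18],[22,17],[26,20],[33,19],[34,0]]
[[20,7],[21,18],[22,17],[26,20],[33,19],[34,0],[44,13],[50,0]]
[[20,7],[21,18],[22,17],[26,20],[33,19],[34,0],[41,13],[50,0]]
[[0,18],[1,0],[20,7],[21,18],[22,17],[26,20],[33,19],[34,0],[41,13],[50,0]]
[[0,18],[1,0],[20,7],[21,18],[22,17],[26,20],[33,19],[34,0],[41,13],[50,0]]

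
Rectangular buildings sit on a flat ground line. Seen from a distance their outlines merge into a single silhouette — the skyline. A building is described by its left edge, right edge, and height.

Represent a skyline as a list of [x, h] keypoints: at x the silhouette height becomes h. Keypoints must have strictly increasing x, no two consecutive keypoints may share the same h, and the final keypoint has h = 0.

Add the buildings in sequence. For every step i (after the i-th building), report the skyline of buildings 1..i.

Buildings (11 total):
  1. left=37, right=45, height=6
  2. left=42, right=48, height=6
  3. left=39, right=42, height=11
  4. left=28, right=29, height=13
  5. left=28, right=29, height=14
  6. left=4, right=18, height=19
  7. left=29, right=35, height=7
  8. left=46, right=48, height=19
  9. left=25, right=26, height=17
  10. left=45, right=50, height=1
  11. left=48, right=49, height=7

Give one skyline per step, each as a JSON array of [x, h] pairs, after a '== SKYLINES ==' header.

== SKYLINES ==
[[37,6],[45,0]]
[[37,6],[48,0]]
[[37,6],[39,11],[42,6],[48,0]]
[[28,13],[29,0],[37,6],[39,11],[42,6],[48,0]]
[[28,14],[29,0],[37,6],[39,11],[42,6],[48,0]]
[[4,19],[18,0],[28,14],[29,0],[37,6],[39,11],[42,6],[48,0]]
[[4,19],[18,0],[28,14],[29,7],[35,0],[37,6],[39,11],[42,6],[48,0]]
[[4,19],[18,0],[28,14],[29,7],[35,0],[37,6],[39,11],[42,6],[46,19],[48,0]]
[[4,19],[18,0],[25,17],[26,0],[28,14],[29,7],[35,0],[37,6],[39,11],[42,6],[46,19],[48,0]]
[[4,19],[18,0],[25,17],[26,0],[28,14],[29,7],[35,0],[37,6],[39,11],[42,6],[46,19],[48,1],[50,0]]
[[4,19],[18,0],[25,17],[26,0],[28,14],[29,7],[35,0],[37,6],[39,11],[42,6],[46,19],[48,7],[49,1],[50,0]]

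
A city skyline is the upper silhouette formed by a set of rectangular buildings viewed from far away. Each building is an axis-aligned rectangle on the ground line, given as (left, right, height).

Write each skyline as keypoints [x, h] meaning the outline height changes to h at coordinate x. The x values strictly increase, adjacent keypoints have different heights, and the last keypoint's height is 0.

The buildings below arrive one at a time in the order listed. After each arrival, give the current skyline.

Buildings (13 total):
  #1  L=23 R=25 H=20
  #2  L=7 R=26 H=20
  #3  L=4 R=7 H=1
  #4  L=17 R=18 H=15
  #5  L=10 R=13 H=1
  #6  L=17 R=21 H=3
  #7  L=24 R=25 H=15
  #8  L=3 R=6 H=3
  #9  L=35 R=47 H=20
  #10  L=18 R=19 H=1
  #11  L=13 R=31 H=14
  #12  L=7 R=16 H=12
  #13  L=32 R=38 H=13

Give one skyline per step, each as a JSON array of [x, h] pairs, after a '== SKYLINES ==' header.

== SKYLINES ==
[[23,20],[25,0]]
[[7,20],[26,0]]
[[4,1],[7,20],[26,0]]
[[4,1],[7,20],[26,0]]
[[4,1],[7,20],[26,0]]
[[4,1],[7,20],[26,0]]
[[4,1],[7,20],[26,0]]
[[3,3],[6,1],[7,20],[26,0]]
[[3,3],[6,1],[7,20],[26,0],[35,20],[47,0]]
[[3,3],[6,1],[7,20],[26,0],[35,20],[47,0]]
[[3,3],[6,1],[7,20],[26,14],[31,0],[35,20],[47,0]]
[[3,3],[6,1],[7,20],[26,14],[31,0],[35,20],[47,0]]
[[3,3],[6,1],[7,20],[26,14],[31,0],[32,13],[35,20],[47,0]]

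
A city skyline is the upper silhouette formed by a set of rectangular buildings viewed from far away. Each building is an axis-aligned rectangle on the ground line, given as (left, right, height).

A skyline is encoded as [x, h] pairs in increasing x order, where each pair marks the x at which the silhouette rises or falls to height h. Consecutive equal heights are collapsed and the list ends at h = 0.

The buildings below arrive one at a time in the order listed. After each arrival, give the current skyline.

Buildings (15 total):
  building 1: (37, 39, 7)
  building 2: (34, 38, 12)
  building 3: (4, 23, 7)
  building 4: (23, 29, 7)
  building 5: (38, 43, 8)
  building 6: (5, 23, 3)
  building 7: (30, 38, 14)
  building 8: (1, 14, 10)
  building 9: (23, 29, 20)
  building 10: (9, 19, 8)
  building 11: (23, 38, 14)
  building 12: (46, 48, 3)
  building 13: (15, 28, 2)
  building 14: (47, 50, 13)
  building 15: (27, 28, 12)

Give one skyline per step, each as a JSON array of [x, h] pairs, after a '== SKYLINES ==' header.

== SKYLINES ==
[[37,7],[39,0]]
[[34,12],[38,7],[39,0]]
[[4,7],[23,0],[34,12],[38,7],[39,0]]
[[4,7],[29,0],[34,12],[38,7],[39,0]]
[[4,7],[29,0],[34,12],[38,8],[43,0]]
[[4,7],[29,0],[34,12],[38,8],[43,0]]
[[4,7],[29,0],[30,14],[38,8],[43,0]]
[[1,10],[14,7],[29,0],[30,14],[38,8],[43,0]]
[[1,10],[14,7],[23,20],[29,0],[30,14],[38,8],[43,0]]
[[1,10],[14,8],[19,7],[23,20],[29,0],[30,14],[38,8],[43,0]]
[[1,10],[14,8],[19,7],[23,20],[29,14],[38,8],[43,0]]
[[1,10],[14,8],[19,7],[23,20],[29,14],[38,8],[43,0],[46,3],[48,0]]
[[1,10],[14,8],[19,7],[23,20],[29,14],[38,8],[43,0],[46,3],[48,0]]
[[1,10],[14,8],[19,7],[23,20],[29,14],[38,8],[43,0],[46,3],[47,13],[50,0]]
[[1,10],[14,8],[19,7],[23,20],[29,14],[38,8],[43,0],[46,3],[47,13],[50,0]]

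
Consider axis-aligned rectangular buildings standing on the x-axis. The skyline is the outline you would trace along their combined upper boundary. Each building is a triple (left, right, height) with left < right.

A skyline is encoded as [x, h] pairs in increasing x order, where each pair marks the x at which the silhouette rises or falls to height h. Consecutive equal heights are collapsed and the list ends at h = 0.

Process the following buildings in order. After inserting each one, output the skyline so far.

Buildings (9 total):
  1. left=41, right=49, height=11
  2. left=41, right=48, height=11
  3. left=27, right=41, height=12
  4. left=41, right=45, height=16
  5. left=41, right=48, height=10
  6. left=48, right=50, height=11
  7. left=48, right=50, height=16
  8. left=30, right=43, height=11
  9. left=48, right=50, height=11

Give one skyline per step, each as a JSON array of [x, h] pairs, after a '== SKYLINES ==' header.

== SKYLINES ==
[[41,11],[49,0]]
[[41,11],[49,0]]
[[27,12],[41,11],[49,0]]
[[27,12],[41,16],[45,11],[49,0]]
[[27,12],[41,16],[45,11],[49,0]]
[[27,12],[41,16],[45,11],[50,0]]
[[27,12],[41,16],[45,11],[48,16],[50,0]]
[[27,12],[41,16],[45,11],[48,16],[50,0]]
[[27,12],[41,16],[45,11],[48,16],[50,0]]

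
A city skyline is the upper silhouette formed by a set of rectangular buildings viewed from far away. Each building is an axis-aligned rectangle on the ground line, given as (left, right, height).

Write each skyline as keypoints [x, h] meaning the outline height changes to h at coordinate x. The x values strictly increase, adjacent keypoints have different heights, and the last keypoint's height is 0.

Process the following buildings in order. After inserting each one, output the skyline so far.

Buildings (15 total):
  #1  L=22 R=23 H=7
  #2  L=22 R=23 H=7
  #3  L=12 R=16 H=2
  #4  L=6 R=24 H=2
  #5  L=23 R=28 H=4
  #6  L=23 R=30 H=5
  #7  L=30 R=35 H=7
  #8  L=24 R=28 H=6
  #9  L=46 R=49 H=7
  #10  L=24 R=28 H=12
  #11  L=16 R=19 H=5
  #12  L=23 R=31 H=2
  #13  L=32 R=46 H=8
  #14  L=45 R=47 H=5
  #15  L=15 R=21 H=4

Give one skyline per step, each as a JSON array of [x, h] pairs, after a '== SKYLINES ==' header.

== SKYLINES ==
[[22,7],[23,0]]
[[22,7],[23,0]]
[[12,2],[16,0],[22,7],[23,0]]
[[6,2],[22,7],[23,2],[24,0]]
[[6,2],[22,7],[23,4],[28,0]]
[[6,2],[22,7],[23,5],[30,0]]
[[6,2],[22,7],[23,5],[30,7],[35,0]]
[[6,2],[22,7],[23,5],[24,6],[28,5],[30,7],[35,0]]
[[6,2],[22,7],[23,5],[24,6],[28,5],[30,7],[35,0],[46,7],[49,0]]
[[6,2],[22,7],[23,5],[24,12],[28,5],[30,7],[35,0],[46,7],[49,0]]
[[6,2],[16,5],[19,2],[22,7],[23,5],[24,12],[28,5],[30,7],[35,0],[46,7],[49,0]]
[[6,2],[16,5],[19,2],[22,7],[23,5],[24,12],[28,5],[30,7],[35,0],[46,7],[49,0]]
[[6,2],[16,5],[19,2],[22,7],[23,5],[24,12],[28,5],[30,7],[32,8],[46,7],[49,0]]
[[6,2],[16,5],[19,2],[22,7],[23,5],[24,12],[28,5],[30,7],[32,8],[46,7],[49,0]]
[[6,2],[15,4],[16,5],[19,4],[21,2],[22,7],[23,5],[24,12],[28,5],[30,7],[32,8],[46,7],[49,0]]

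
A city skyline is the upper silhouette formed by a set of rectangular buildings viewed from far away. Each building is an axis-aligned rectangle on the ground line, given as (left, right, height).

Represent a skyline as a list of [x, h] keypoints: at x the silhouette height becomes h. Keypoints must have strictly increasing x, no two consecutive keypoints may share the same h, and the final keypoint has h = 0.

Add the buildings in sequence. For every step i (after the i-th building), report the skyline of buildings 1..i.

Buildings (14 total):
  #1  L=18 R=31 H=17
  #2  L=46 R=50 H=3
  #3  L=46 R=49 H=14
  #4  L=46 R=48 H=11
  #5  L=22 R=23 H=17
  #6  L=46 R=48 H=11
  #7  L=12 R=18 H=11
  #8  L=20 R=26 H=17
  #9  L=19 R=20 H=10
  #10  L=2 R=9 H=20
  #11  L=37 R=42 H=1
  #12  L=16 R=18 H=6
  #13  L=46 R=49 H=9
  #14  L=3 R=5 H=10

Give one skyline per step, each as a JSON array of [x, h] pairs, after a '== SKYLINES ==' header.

== SKYLINES ==
[[18,17],[31,0]]
[[18,17],[31,0],[46,3],[50,0]]
[[18,17],[31,0],[46,14],[49,3],[50,0]]
[[18,17],[31,0],[46,14],[49,3],[50,0]]
[[18,17],[31,0],[46,14],[49,3],[50,0]]
[[18,17],[31,0],[46,14],[49,3],[50,0]]
[[12,11],[18,17],[31,0],[46,14],[49,3],[50,0]]
[[12,11],[18,17],[31,0],[46,14],[49,3],[50,0]]
[[12,11],[18,17],[31,0],[46,14],[49,3],[50,0]]
[[2,20],[9,0],[12,11],[18,17],[31,0],[46,14],[49,3],[50,0]]
[[2,20],[9,0],[12,11],[18,17],[31,0],[37,1],[42,0],[46,14],[49,3],[50,0]]
[[2,20],[9,0],[12,11],[18,17],[31,0],[37,1],[42,0],[46,14],[49,3],[50,0]]
[[2,20],[9,0],[12,11],[18,17],[31,0],[37,1],[42,0],[46,14],[49,3],[50,0]]
[[2,20],[9,0],[12,11],[18,17],[31,0],[37,1],[42,0],[46,14],[49,3],[50,0]]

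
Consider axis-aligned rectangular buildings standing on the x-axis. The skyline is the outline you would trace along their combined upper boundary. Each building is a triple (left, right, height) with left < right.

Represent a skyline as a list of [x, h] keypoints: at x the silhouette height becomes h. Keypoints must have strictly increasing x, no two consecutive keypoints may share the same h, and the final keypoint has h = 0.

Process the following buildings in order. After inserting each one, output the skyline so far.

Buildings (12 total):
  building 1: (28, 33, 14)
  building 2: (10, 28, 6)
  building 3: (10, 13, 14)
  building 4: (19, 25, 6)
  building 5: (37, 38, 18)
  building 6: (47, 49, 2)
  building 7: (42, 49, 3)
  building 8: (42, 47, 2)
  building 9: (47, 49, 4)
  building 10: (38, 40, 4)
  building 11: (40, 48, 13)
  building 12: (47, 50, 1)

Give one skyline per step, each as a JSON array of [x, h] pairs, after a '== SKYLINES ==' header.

== SKYLINES ==
[[28,14],[33,0]]
[[10,6],[28,14],[33,0]]
[[10,14],[13,6],[28,14],[33,0]]
[[10,14],[13,6],[28,14],[33,0]]
[[10,14],[13,6],[28,14],[33,0],[37,18],[38,0]]
[[10,14],[13,6],[28,14],[33,0],[37,18],[38,0],[47,2],[49,0]]
[[10,14],[13,6],[28,14],[33,0],[37,18],[38,0],[42,3],[49,0]]
[[10,14],[13,6],[28,14],[33,0],[37,18],[38,0],[42,3],[49,0]]
[[10,14],[13,6],[28,14],[33,0],[37,18],[38,0],[42,3],[47,4],[49,0]]
[[10,14],[13,6],[28,14],[33,0],[37,18],[38,4],[40,0],[42,3],[47,4],[49,0]]
[[10,14],[13,6],[28,14],[33,0],[37,18],[38,4],[40,13],[48,4],[49,0]]
[[10,14],[13,6],[28,14],[33,0],[37,18],[38,4],[40,13],[48,4],[49,1],[50,0]]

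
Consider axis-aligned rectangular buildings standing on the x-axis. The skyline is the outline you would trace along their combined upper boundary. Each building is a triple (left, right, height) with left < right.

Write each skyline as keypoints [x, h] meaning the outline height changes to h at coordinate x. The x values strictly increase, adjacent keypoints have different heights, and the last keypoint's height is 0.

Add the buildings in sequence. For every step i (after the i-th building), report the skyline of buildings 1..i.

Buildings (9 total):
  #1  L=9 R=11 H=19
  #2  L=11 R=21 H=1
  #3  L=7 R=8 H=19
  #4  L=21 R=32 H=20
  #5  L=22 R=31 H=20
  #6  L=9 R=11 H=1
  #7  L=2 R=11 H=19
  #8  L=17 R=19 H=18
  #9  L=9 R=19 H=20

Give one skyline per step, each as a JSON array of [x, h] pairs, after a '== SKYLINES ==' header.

== SKYLINES ==
[[9,19],[11,0]]
[[9,19],[11,1],[21,0]]
[[7,19],[8,0],[9,19],[11,1],[21,0]]
[[7,19],[8,0],[9,19],[11,1],[21,20],[32,0]]
[[7,19],[8,0],[9,19],[11,1],[21,20],[32,0]]
[[7,19],[8,0],[9,19],[11,1],[21,20],[32,0]]
[[2,19],[11,1],[21,20],[32,0]]
[[2,19],[11,1],[17,18],[19,1],[21,20],[32,0]]
[[2,19],[9,20],[19,1],[21,20],[32,0]]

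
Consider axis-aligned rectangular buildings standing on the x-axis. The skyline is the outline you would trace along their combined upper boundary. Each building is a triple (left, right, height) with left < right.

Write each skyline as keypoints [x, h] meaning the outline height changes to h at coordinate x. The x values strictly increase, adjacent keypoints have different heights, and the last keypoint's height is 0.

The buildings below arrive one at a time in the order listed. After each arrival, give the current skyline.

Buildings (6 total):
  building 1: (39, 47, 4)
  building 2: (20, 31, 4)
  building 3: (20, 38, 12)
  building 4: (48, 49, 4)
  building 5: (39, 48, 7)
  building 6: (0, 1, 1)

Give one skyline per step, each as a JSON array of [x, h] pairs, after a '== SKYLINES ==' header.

== SKYLINES ==
[[39,4],[47,0]]
[[20,4],[31,0],[39,4],[47,0]]
[[20,12],[38,0],[39,4],[47,0]]
[[20,12],[38,0],[39,4],[47,0],[48,4],[49,0]]
[[20,12],[38,0],[39,7],[48,4],[49,0]]
[[0,1],[1,0],[20,12],[38,0],[39,7],[48,4],[49,0]]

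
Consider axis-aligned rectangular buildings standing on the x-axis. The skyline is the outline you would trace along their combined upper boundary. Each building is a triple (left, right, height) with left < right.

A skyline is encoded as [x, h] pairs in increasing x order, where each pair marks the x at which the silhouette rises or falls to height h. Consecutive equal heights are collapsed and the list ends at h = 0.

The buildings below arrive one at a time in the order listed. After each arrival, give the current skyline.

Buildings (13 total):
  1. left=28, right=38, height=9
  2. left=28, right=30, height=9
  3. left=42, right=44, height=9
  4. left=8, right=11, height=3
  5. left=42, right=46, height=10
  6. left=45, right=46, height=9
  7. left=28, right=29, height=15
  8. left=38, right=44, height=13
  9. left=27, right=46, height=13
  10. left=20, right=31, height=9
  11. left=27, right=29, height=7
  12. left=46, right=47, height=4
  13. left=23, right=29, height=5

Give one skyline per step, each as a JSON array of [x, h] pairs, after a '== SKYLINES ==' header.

== SKYLINES ==
[[28,9],[38,0]]
[[28,9],[38,0]]
[[28,9],[38,0],[42,9],[44,0]]
[[8,3],[11,0],[28,9],[38,0],[42,9],[44,0]]
[[8,3],[11,0],[28,9],[38,0],[42,10],[46,0]]
[[8,3],[11,0],[28,9],[38,0],[42,10],[46,0]]
[[8,3],[11,0],[28,15],[29,9],[38,0],[42,10],[46,0]]
[[8,3],[11,0],[28,15],[29,9],[38,13],[44,10],[46,0]]
[[8,3],[11,0],[27,13],[28,15],[29,13],[46,0]]
[[8,3],[11,0],[20,9],[27,13],[28,15],[29,13],[46,0]]
[[8,3],[11,0],[20,9],[27,13],[28,15],[29,13],[46,0]]
[[8,3],[11,0],[20,9],[27,13],[28,15],[29,13],[46,4],[47,0]]
[[8,3],[11,0],[20,9],[27,13],[28,15],[29,13],[46,4],[47,0]]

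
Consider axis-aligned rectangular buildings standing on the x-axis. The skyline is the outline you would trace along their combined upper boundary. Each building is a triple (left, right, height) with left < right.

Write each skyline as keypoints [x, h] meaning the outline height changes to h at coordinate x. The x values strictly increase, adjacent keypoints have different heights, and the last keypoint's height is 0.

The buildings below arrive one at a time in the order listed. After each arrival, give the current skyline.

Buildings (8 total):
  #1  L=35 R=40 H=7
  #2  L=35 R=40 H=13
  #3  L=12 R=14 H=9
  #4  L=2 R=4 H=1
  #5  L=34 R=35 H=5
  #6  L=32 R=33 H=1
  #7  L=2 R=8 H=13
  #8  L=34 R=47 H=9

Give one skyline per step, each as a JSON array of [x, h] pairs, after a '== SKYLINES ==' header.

== SKYLINES ==
[[35,7],[40,0]]
[[35,13],[40,0]]
[[12,9],[14,0],[35,13],[40,0]]
[[2,1],[4,0],[12,9],[14,0],[35,13],[40,0]]
[[2,1],[4,0],[12,9],[14,0],[34,5],[35,13],[40,0]]
[[2,1],[4,0],[12,9],[14,0],[32,1],[33,0],[34,5],[35,13],[40,0]]
[[2,13],[8,0],[12,9],[14,0],[32,1],[33,0],[34,5],[35,13],[40,0]]
[[2,13],[8,0],[12,9],[14,0],[32,1],[33,0],[34,9],[35,13],[40,9],[47,0]]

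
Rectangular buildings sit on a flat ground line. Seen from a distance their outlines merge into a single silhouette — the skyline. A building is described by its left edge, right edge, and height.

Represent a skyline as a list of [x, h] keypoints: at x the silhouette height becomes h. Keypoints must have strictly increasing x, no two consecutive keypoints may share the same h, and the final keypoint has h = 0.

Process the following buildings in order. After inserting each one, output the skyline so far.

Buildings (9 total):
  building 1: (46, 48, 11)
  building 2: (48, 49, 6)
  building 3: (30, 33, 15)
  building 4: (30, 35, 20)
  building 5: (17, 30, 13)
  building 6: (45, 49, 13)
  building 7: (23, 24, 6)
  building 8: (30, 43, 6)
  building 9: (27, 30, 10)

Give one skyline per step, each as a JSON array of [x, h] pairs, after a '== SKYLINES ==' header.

== SKYLINES ==
[[46,11],[48,0]]
[[46,11],[48,6],[49,0]]
[[30,15],[33,0],[46,11],[48,6],[49,0]]
[[30,20],[35,0],[46,11],[48,6],[49,0]]
[[17,13],[30,20],[35,0],[46,11],[48,6],[49,0]]
[[17,13],[30,20],[35,0],[45,13],[49,0]]
[[17,13],[30,20],[35,0],[45,13],[49,0]]
[[17,13],[30,20],[35,6],[43,0],[45,13],[49,0]]
[[17,13],[30,20],[35,6],[43,0],[45,13],[49,0]]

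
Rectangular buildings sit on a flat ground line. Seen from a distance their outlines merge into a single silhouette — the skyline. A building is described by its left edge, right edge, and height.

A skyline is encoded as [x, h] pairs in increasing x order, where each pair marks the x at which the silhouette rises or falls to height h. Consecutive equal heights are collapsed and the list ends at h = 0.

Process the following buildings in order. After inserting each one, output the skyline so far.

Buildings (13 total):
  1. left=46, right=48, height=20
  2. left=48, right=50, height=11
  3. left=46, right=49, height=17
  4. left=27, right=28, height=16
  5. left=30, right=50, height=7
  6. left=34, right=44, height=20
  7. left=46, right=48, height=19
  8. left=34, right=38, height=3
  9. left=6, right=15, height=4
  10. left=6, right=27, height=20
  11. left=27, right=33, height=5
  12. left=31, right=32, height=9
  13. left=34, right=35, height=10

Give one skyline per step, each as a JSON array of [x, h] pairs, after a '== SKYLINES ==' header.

== SKYLINES ==
[[46,20],[48,0]]
[[46,20],[48,11],[50,0]]
[[46,20],[48,17],[49,11],[50,0]]
[[27,16],[28,0],[46,20],[48,17],[49,11],[50,0]]
[[27,16],[28,0],[30,7],[46,20],[48,17],[49,11],[50,0]]
[[27,16],[28,0],[30,7],[34,20],[44,7],[46,20],[48,17],[49,11],[50,0]]
[[27,16],[28,0],[30,7],[34,20],[44,7],[46,20],[48,17],[49,11],[50,0]]
[[27,16],[28,0],[30,7],[34,20],[44,7],[46,20],[48,17],[49,11],[50,0]]
[[6,4],[15,0],[27,16],[28,0],[30,7],[34,20],[44,7],[46,20],[48,17],[49,11],[50,0]]
[[6,20],[27,16],[28,0],[30,7],[34,20],[44,7],[46,20],[48,17],[49,11],[50,0]]
[[6,20],[27,16],[28,5],[30,7],[34,20],[44,7],[46,20],[48,17],[49,11],[50,0]]
[[6,20],[27,16],[28,5],[30,7],[31,9],[32,7],[34,20],[44,7],[46,20],[48,17],[49,11],[50,0]]
[[6,20],[27,16],[28,5],[30,7],[31,9],[32,7],[34,20],[44,7],[46,20],[48,17],[49,11],[50,0]]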